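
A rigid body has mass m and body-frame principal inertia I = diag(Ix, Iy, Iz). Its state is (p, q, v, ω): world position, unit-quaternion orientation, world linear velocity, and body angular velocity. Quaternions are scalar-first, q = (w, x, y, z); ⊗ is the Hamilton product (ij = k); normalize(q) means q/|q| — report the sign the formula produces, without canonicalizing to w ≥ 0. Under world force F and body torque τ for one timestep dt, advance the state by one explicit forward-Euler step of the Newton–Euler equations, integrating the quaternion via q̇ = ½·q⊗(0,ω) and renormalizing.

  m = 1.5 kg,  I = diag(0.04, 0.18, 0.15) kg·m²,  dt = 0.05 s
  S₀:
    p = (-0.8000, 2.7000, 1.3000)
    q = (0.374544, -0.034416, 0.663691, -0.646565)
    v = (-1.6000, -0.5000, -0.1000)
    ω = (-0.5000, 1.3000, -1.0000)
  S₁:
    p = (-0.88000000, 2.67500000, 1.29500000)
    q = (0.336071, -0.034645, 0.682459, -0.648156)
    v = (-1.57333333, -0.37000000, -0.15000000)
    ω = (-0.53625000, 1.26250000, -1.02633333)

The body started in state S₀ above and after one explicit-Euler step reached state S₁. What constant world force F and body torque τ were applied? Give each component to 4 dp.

rate change Δω = (-0.03625000, -0.03750000, -0.02633333)
I·α + gyro = (0.0100, -0.1900, -0.1700)
Δv = v₁−v₀ = (0.02666667, 0.13000000, -0.05000000)
F = m·Δv/dt = (0.8000, 3.9000, -1.5000)

F = (0.8000, 3.9000, -1.5000)
τ = (0.0100, -0.1900, -0.1700)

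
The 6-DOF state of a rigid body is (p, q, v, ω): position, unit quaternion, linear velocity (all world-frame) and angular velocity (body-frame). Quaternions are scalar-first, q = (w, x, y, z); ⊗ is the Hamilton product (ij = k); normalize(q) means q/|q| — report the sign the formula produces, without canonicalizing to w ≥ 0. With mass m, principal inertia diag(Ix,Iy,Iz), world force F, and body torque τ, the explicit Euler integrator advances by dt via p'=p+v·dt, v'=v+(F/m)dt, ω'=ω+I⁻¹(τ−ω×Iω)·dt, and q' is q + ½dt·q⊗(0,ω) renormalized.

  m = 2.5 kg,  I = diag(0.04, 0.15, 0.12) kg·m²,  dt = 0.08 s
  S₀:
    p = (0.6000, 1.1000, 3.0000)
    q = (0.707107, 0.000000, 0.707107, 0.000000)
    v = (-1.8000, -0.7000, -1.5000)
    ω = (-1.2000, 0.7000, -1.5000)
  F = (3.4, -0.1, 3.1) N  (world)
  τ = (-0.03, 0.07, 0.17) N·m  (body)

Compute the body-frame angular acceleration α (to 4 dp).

α = (-1.5375, 1.4267, 2.1867)

gyro term ω×Iω = (0.0315, -0.1440, -0.0924)
angular accel α = (-1.5375, 1.4267, 2.1867)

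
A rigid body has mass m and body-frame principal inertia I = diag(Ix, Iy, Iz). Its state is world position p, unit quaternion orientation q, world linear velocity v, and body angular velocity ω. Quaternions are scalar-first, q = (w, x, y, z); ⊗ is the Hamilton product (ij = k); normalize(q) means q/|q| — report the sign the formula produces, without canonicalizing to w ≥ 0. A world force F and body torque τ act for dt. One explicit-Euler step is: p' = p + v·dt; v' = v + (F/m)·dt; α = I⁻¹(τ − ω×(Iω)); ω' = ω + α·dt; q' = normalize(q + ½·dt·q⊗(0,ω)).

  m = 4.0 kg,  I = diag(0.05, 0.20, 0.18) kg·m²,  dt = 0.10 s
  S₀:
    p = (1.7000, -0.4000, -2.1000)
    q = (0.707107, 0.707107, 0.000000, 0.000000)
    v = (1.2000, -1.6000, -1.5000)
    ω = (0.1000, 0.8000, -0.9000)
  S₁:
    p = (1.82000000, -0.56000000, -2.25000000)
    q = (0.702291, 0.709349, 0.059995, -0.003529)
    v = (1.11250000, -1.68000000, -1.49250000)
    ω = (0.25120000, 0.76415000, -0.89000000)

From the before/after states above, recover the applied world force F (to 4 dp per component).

F = (-3.5000, -3.2000, 0.3000)

v₁ − v₀ = (-0.08750000, -0.08000000, 0.00750000)
F = m·Δv/dt = (-3.5000, -3.2000, 0.3000)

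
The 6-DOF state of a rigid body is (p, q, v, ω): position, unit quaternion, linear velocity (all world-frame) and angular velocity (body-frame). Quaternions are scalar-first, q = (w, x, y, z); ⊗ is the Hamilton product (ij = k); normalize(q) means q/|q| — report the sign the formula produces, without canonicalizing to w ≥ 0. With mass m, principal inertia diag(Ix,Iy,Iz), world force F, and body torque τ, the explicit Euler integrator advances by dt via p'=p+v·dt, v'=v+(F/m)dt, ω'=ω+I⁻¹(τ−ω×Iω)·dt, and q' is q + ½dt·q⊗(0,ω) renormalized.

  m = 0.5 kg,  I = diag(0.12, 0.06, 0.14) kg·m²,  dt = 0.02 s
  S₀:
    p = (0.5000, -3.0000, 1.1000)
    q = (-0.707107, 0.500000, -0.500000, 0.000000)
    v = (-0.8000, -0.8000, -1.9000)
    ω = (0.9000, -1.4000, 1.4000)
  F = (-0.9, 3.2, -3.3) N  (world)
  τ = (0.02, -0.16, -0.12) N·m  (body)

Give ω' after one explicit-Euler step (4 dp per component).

ω' = (0.9295, -1.4449, 1.3721)

precession coupling ω×(Iω) = (-0.1568, -0.0252, 0.0756)
angular accel α = (1.4733, -2.2467, -1.3971)
ω + α·dt = (0.9295, -1.4449, 1.3721)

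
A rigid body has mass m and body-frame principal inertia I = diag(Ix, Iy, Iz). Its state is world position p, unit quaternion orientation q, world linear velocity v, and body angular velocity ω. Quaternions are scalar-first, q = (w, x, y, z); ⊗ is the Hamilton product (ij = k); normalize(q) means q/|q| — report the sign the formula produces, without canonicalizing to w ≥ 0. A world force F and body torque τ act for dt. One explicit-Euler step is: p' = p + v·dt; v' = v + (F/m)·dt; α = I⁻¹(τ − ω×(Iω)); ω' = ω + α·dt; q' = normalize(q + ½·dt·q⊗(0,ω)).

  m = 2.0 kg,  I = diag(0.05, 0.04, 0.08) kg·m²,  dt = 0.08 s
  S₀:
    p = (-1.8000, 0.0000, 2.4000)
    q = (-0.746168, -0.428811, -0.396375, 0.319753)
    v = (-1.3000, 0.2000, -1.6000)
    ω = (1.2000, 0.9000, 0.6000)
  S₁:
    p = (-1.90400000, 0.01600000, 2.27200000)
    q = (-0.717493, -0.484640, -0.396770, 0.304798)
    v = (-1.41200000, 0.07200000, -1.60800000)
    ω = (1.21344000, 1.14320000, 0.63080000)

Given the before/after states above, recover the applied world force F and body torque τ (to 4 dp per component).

F = (-2.8000, -3.2000, -0.2000)
τ = (0.0300, 0.1000, 0.0200)

ω₁ − ω₀ = (0.01344000, 0.24320000, 0.03080000)
precession coupling = (0.0216, -0.0216, -0.0108)
applied torque τ = (0.0300, 0.1000, 0.0200)
velocity change Δv = (-0.11200000, -0.12800000, -0.00800000)
applied force F = (-2.8000, -3.2000, -0.2000)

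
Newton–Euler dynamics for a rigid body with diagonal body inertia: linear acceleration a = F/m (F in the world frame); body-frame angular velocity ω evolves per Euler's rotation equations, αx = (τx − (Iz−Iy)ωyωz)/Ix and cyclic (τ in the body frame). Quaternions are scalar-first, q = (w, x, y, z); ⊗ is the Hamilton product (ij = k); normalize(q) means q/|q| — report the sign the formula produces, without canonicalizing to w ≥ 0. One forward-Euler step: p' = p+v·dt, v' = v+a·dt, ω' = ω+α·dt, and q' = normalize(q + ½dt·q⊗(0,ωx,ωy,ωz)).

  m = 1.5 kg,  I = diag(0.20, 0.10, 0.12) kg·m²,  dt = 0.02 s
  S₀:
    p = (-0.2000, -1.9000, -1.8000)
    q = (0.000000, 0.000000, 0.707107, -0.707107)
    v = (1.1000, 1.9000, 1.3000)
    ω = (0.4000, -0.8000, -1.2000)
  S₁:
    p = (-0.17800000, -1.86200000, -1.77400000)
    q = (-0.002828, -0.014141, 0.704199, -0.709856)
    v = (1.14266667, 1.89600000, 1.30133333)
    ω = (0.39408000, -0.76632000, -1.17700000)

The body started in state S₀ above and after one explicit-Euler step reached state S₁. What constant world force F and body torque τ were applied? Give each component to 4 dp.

F = (3.2000, -0.3000, 0.1000)
τ = (-0.0400, 0.1300, 0.1700)

v₁ − v₀ = (0.04266667, -0.00400000, 0.00133333)
F = m·Δv/dt = (3.2000, -0.3000, 0.1000)
rate change Δω = (-0.00592000, 0.03368000, 0.02300000)
τ = I·(Δω/dt) + ω₀×(Iω₀) = (-0.0400, 0.1300, 0.1700)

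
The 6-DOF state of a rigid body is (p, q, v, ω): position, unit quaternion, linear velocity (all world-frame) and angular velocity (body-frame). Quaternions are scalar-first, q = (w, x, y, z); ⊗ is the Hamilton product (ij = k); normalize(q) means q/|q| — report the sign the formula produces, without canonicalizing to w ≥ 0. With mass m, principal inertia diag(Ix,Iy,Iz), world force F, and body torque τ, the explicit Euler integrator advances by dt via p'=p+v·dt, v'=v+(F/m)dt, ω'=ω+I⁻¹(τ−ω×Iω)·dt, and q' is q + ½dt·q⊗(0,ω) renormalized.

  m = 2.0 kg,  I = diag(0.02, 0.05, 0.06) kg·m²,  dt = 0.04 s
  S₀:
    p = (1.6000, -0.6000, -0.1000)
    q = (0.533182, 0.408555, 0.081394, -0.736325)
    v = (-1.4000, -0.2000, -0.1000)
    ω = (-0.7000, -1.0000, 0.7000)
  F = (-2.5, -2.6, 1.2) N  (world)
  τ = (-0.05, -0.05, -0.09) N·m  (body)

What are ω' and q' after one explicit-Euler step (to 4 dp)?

α = I⁻¹(τ − ω×Iω) = (-2.1500, -1.3920, -1.8500)
new body rate ω' = (-0.7860, -1.0557, 0.6260)
q⊗(0,ω) = (0.8828100, -1.0525766, -0.3037430, 0.0216482)
q' = normalize(q + ½dt·q⊗(0,ω)) = (0.5506, 0.3874, 0.0753, -0.7356)

ω' = (-0.7860, -1.0557, 0.6260)
q' = (0.5506, 0.3874, 0.0753, -0.7356)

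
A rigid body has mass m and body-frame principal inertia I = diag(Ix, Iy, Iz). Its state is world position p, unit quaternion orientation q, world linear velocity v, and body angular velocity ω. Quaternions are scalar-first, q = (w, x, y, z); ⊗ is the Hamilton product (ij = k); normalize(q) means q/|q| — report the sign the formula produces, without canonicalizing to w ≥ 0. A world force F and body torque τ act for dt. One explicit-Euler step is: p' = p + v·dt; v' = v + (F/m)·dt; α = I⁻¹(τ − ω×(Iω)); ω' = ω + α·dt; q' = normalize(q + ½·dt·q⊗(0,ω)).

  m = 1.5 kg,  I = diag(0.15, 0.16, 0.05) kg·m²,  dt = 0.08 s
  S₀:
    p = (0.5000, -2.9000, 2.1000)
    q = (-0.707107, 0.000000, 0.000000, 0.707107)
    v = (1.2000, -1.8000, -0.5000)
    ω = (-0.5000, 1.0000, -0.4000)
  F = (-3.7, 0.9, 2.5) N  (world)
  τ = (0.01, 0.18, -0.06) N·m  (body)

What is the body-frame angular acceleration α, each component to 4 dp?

α = (-0.2267, 1.0000, -1.1000)

gyro term ω×Iω = (0.0440, 0.0200, -0.0050)
angular accel α = (-0.2267, 1.0000, -1.1000)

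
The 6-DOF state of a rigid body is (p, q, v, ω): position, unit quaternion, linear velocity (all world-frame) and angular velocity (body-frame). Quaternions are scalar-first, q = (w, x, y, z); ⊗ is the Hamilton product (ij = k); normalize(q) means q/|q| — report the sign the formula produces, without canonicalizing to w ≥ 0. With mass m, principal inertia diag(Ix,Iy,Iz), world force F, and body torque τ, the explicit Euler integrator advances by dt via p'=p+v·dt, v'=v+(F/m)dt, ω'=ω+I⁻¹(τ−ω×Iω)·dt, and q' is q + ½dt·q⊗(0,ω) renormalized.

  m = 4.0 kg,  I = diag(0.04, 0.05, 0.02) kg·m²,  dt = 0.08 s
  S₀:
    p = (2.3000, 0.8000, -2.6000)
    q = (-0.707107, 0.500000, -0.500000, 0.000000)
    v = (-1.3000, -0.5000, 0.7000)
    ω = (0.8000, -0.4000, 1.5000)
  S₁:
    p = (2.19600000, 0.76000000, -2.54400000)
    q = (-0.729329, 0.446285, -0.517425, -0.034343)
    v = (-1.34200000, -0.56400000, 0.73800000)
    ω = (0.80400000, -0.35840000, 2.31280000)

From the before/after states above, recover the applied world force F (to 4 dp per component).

velocity change Δv = (-0.04200000, -0.06400000, 0.03800000)
applied force F = (-2.1000, -3.2000, 1.9000)

F = (-2.1000, -3.2000, 1.9000)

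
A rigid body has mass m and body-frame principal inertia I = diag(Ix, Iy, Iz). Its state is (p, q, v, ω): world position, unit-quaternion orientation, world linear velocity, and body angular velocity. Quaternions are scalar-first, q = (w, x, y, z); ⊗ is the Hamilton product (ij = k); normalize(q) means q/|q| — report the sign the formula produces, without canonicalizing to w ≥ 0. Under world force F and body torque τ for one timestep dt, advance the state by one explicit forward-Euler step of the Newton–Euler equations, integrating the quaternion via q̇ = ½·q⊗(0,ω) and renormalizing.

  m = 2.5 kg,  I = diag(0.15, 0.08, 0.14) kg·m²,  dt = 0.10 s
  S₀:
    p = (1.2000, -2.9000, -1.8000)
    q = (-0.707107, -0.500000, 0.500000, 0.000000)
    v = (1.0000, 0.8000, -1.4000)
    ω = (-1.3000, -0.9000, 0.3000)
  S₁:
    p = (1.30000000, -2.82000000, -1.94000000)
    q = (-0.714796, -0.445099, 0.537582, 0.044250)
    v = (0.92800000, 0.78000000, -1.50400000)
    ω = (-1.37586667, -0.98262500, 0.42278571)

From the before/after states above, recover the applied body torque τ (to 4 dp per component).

Δω = ω₁−ω₀ = (-0.07586667, -0.08262500, 0.12278571)
ω₀×(Iω₀) = (-0.0162, -0.0039, -0.0819)
I·α + gyro = (-0.1300, -0.0700, 0.0900)

τ = (-0.1300, -0.0700, 0.0900)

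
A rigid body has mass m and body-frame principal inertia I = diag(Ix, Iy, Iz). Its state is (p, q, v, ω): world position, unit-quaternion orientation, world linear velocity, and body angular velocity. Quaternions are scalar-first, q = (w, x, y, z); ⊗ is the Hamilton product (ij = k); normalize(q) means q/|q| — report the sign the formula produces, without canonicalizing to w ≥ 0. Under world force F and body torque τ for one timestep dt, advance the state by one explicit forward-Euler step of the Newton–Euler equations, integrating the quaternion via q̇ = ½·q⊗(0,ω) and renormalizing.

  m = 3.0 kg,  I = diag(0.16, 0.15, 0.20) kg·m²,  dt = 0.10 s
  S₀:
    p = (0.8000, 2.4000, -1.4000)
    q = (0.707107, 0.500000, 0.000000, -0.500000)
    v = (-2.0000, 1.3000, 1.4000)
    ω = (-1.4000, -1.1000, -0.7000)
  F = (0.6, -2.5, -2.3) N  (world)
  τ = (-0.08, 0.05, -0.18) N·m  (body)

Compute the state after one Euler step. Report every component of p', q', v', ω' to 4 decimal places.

p' = (0.6000, 2.5300, -1.2600)
q' = (0.7213, 0.4211, 0.0135, -0.5497)
v' = (-1.9800, 1.2167, 1.3233)
ω' = (-1.4741, -1.0405, -0.7823)

α = I⁻¹(τ − ω×Iω) = (-0.7406, 0.5947, -0.8230)
new body rate ω' = (-1.4741, -1.0405, -0.7823)
2q̇ = q⊗(0,ω) = (0.3500000, -1.5399498, 0.2721823, -1.0449749)
updated quaternion q' = (0.7213, 0.4211, 0.0135, -0.5497)
p + v·dt = (0.6000, 2.5300, -1.2600)
new velocity v' = (-1.9800, 1.2167, 1.3233)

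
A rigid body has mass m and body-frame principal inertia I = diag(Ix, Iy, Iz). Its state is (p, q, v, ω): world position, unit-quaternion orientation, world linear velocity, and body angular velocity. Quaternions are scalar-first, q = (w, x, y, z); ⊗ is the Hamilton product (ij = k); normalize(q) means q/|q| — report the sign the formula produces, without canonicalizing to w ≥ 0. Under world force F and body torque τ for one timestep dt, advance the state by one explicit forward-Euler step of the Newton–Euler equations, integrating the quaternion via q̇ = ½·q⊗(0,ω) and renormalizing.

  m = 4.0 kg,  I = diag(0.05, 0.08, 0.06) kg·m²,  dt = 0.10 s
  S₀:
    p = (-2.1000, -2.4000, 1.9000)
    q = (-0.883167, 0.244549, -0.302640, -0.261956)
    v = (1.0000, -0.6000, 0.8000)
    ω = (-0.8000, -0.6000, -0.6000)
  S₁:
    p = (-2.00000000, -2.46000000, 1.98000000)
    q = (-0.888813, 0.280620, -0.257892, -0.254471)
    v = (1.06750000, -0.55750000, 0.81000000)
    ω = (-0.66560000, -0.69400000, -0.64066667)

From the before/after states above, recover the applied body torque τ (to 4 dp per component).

τ = (0.0600, -0.0800, -0.0100)

Δω = ω₁−ω₀ = (0.13440000, -0.09400000, -0.04066667)
I·α + gyro = (0.0600, -0.0800, -0.0100)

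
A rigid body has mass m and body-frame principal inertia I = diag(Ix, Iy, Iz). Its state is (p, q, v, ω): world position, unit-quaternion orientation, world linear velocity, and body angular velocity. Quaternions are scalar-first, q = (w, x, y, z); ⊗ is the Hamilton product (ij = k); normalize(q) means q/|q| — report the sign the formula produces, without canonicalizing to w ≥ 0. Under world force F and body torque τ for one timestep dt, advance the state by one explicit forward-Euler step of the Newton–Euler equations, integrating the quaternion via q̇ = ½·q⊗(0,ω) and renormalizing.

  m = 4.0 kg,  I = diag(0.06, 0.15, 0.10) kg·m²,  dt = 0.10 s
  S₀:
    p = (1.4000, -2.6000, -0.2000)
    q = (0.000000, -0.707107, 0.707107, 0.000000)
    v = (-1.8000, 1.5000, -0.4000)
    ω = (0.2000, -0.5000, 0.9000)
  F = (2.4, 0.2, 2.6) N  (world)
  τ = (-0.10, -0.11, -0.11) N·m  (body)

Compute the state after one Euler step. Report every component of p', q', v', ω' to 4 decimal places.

precession coupling ω×(Iω) = (0.0225, -0.0072, -0.0090)
(τ − ω×Iω)/I = (-2.0417, -0.6853, -1.0100)
ω' = ω + α·dt = (-0.0042, -0.5685, 0.7990)
2q̇ = q⊗(0,ω) = (0.4949749, 0.6363963, 0.6363963, 0.2121321)
q' = normalize(q + ½dt·q⊗(0,ω)) = (0.0247, -0.6744, 0.7379, 0.0106)
new position p' = (1.2200, -2.4500, -0.2400)
v' = v + a·dt = (-1.7400, 1.5050, -0.3350)

p' = (1.2200, -2.4500, -0.2400)
q' = (0.0247, -0.6744, 0.7379, 0.0106)
v' = (-1.7400, 1.5050, -0.3350)
ω' = (-0.0042, -0.5685, 0.7990)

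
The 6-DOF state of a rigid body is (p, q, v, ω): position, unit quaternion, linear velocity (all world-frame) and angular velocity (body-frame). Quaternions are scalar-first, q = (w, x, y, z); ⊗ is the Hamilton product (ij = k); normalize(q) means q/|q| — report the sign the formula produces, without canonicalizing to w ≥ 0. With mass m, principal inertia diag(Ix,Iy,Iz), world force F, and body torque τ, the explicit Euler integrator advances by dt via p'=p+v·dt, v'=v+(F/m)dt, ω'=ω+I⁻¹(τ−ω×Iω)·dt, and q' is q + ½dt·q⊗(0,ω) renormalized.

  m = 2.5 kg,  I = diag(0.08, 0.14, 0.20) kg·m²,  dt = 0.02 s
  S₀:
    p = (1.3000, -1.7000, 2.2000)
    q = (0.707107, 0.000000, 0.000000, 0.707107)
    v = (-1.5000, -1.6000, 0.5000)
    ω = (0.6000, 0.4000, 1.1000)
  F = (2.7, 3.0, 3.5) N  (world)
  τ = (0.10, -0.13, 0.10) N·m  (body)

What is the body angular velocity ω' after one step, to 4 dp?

ω' = (0.6184, 0.3927, 1.1086)

angular accel α = (0.9200, -0.3629, 0.4280)
ω + α·dt = (0.6184, 0.3927, 1.1086)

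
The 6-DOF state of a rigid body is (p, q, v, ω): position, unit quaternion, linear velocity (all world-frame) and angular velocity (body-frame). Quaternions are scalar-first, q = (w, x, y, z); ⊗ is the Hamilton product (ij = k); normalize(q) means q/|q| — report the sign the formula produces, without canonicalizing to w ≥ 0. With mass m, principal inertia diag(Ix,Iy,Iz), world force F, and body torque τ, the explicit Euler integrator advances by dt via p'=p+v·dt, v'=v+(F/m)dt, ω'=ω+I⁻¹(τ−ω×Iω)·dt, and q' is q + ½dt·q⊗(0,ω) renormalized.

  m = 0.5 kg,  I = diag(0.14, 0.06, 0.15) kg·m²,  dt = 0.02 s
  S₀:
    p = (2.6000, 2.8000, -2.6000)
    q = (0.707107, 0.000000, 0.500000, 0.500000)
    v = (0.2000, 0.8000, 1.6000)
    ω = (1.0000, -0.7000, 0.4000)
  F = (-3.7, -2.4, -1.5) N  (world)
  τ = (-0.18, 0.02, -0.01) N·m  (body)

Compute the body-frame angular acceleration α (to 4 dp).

α = (-1.1057, 0.4000, -0.4400)

gyro term ω×Iω = (-0.0252, -0.0040, 0.0560)
angular accel α = (-1.1057, 0.4000, -0.4400)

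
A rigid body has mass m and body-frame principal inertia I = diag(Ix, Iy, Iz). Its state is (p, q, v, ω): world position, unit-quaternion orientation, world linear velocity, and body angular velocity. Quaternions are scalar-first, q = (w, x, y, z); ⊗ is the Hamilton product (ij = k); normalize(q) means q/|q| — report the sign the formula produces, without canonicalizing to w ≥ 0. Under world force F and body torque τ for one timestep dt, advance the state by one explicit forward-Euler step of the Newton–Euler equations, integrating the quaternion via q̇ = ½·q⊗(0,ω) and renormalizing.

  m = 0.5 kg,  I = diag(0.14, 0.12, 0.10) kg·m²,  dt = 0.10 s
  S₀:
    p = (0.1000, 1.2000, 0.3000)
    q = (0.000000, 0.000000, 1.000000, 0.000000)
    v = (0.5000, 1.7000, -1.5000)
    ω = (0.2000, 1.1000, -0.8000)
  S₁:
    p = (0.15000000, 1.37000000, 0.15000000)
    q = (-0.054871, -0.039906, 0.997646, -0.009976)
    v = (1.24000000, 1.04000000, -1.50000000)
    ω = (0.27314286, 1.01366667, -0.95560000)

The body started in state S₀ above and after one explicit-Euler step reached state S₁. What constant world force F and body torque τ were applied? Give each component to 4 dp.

rate change Δω = (0.07314286, -0.08633333, -0.15560000)
τ = I·(Δω/dt) + ω₀×(Iω₀) = (0.1200, -0.1100, -0.1600)
v₁ − v₀ = (0.74000000, -0.66000000, 0.00000000)
F = m·Δv/dt = (3.7000, -3.3000, 0.0000)

F = (3.7000, -3.3000, 0.0000)
τ = (0.1200, -0.1100, -0.1600)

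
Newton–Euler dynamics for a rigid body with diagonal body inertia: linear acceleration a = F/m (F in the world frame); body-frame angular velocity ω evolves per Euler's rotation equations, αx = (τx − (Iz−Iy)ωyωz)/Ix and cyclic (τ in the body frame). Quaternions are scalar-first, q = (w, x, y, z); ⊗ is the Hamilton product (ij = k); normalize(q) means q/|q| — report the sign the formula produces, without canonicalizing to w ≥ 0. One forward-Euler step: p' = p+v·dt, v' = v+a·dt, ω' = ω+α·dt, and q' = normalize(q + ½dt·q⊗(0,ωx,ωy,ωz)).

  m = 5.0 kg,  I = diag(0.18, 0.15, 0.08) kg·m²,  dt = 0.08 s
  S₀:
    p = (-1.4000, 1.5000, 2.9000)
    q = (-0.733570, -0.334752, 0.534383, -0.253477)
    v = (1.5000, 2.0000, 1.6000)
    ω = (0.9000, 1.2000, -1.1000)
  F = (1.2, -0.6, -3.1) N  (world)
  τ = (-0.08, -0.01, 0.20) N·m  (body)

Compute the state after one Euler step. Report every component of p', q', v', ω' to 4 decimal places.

p' = (-1.2800, 1.6600, 3.0280)
q' = (-0.7562, -0.3715, 0.4740, -0.2558)
v' = (1.5192, 1.9904, 1.5504)
ω' = (0.8234, 1.2475, -0.8676)

linear accel F/m = (0.2400, -0.1200, -0.6200)
p' = p + v·dt = (-1.2800, 1.6600, 3.0280)
new velocity v' = (1.5192, 1.9904, 1.5504)
ω×(Iω) gyroscopic = (0.0924, -0.0990, -0.0324)
α = I⁻¹(τ − ω×Iω) = (-0.9578, 0.5933, 2.9050)
ω + α·dt = (0.8234, 1.2475, -0.8676)
q⊗(0,ω) = (-0.6188075, -0.9438619, -1.4766405, -0.0757201)
updated quaternion q' = (-0.7562, -0.3715, 0.4740, -0.2558)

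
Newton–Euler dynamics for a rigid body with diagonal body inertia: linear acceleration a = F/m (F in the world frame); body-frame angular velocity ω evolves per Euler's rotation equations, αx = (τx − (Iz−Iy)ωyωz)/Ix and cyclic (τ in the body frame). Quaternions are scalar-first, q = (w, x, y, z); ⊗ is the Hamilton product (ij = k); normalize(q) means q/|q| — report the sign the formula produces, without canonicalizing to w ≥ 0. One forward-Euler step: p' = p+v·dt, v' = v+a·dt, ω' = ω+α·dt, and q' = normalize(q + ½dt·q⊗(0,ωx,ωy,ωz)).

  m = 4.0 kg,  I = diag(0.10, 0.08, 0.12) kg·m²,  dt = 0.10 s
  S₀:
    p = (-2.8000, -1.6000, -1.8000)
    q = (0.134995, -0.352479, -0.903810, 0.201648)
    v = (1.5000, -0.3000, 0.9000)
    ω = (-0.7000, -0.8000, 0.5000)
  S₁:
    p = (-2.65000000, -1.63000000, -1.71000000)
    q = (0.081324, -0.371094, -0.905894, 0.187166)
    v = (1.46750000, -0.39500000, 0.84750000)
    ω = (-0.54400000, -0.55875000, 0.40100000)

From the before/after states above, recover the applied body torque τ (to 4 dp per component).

Δω = ω₁−ω₀ = (0.15600000, 0.24125000, -0.09900000)
gyro term ω₀×Iω₀ = (-0.0160, 0.0070, -0.0112)
I·α + gyro = (0.1400, 0.2000, -0.1300)

τ = (0.1400, 0.2000, -0.1300)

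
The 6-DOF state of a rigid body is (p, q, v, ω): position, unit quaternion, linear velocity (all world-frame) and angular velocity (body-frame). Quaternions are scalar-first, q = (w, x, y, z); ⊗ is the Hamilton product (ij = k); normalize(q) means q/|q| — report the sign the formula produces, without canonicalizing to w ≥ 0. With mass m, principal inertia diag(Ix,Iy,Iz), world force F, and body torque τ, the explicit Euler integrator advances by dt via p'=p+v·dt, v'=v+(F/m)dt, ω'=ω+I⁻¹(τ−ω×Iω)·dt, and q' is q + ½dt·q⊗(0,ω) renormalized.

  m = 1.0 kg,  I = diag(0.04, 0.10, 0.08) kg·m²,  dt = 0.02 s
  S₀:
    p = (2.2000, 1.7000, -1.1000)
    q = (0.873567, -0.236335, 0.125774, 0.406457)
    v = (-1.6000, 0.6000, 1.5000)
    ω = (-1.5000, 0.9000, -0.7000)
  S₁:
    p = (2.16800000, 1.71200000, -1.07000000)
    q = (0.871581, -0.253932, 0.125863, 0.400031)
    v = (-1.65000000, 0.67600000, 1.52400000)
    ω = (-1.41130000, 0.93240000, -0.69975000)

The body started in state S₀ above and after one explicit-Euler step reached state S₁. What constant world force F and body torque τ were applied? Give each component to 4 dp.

velocity change Δv = (-0.05000000, 0.07600000, 0.02400000)
m·(v₁−v₀)/dt = (-2.5000, 3.8000, 1.2000)
Δω = ω₁−ω₀ = (0.08870000, 0.03240000, 0.00025000)
precession coupling = (0.0126, -0.0420, -0.0810)
τ = I·(Δω/dt) + ω₀×(Iω₀) = (0.1900, 0.1200, -0.0800)

F = (-2.5000, 3.8000, 1.2000)
τ = (0.1900, 0.1200, -0.0800)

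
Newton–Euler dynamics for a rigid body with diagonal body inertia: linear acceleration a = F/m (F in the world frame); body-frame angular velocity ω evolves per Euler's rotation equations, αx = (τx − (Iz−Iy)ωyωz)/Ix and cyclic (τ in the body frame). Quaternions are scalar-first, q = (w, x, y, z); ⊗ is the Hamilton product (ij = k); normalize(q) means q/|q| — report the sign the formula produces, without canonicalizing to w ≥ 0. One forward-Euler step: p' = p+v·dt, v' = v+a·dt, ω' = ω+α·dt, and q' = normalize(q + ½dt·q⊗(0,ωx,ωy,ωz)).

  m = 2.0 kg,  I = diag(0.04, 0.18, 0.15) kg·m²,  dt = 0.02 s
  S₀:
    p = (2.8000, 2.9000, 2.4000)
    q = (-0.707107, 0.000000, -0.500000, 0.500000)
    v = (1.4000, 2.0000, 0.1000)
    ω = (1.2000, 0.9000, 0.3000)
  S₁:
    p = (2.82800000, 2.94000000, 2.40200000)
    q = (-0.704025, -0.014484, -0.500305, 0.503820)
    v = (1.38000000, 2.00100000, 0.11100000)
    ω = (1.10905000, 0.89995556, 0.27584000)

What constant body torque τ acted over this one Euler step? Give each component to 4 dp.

τ = (-0.1900, -0.0400, -0.0300)

rate change Δω = (-0.09095000, -0.00004444, -0.02416000)
applied torque τ = (-0.1900, -0.0400, -0.0300)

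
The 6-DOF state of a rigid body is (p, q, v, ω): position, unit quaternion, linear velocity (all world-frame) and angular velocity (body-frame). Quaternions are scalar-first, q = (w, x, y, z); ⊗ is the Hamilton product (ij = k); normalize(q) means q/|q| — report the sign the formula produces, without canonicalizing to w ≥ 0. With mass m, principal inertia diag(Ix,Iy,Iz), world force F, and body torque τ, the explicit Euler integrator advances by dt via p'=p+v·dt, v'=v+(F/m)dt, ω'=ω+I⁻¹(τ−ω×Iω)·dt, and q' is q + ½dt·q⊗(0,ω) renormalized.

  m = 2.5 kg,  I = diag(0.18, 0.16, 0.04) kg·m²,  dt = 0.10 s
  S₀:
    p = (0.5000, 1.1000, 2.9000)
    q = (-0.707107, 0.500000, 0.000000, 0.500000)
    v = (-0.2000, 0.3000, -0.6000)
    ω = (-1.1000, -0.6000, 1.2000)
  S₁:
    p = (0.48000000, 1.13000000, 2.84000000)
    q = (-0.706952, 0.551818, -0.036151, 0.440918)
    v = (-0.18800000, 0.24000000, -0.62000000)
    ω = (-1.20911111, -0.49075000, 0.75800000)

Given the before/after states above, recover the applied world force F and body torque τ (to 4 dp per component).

v₁ − v₀ = (0.01200000, -0.06000000, -0.02000000)
m·(v₁−v₀)/dt = (0.3000, -1.5000, -0.5000)
Δω = ω₁−ω₀ = (-0.10911111, 0.10925000, -0.44200000)
gyro term ω₀×Iω₀ = (0.0864, -0.1848, -0.0132)
applied torque τ = (-0.1100, -0.0100, -0.1900)

F = (0.3000, -1.5000, -0.5000)
τ = (-0.1100, -0.0100, -0.1900)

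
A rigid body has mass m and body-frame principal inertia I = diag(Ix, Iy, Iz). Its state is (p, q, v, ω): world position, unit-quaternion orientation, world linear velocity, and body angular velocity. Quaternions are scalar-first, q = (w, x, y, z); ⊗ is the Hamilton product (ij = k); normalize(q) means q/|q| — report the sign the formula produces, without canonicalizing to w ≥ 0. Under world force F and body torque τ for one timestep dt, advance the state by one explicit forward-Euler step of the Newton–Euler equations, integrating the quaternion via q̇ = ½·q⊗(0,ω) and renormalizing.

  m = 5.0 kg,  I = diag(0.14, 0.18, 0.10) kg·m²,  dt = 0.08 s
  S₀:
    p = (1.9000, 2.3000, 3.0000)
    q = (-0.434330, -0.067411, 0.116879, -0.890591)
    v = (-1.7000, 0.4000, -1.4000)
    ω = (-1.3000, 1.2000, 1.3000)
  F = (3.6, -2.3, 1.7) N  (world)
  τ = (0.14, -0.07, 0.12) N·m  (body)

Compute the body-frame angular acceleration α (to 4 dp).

ω×(Iω) gyroscopic = (-0.1248, -0.0676, -0.0624)
α = I⁻¹(τ − ω×Iω) = (1.8914, -0.0133, 1.8240)

α = (1.8914, -0.0133, 1.8240)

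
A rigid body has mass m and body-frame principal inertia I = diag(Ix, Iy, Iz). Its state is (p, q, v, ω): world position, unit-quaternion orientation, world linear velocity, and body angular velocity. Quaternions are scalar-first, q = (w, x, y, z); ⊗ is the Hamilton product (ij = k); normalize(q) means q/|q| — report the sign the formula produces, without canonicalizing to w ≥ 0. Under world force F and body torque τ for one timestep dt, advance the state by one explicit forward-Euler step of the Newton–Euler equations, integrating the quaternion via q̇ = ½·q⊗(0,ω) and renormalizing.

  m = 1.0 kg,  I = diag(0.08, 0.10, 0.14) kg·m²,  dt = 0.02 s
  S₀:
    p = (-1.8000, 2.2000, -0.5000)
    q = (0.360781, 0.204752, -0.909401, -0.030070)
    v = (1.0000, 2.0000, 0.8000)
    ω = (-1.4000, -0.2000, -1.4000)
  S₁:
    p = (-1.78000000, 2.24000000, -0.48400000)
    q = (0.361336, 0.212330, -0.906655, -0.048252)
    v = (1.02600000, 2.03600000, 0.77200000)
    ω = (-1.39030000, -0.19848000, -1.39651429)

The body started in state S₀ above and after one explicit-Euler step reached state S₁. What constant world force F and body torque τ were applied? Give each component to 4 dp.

ω₁ − ω₀ = (0.00970000, 0.00152000, 0.00348571)
applied torque τ = (0.0500, -0.1100, 0.0300)
velocity change Δv = (0.02600000, 0.03600000, -0.02800000)
F = m·Δv/dt = (1.3000, 1.8000, -1.4000)

F = (1.3000, 1.8000, -1.4000)
τ = (0.0500, -0.1100, 0.0300)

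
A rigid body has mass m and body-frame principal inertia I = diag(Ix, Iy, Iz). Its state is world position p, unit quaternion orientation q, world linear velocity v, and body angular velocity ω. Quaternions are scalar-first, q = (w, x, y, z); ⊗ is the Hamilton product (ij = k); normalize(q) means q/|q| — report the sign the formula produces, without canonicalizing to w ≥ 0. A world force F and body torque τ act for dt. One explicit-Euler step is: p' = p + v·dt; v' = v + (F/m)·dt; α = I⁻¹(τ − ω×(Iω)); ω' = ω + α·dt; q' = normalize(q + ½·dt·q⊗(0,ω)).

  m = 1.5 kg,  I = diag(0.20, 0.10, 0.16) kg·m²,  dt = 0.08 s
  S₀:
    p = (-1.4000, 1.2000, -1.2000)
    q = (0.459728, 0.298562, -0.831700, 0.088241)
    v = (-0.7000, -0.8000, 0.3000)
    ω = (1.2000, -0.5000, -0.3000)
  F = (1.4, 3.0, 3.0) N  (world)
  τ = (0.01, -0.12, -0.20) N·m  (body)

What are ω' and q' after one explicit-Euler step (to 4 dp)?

gyro term ω×Iω = (0.0090, -0.0144, 0.0600)
(τ − ω×Iω)/I = (0.0050, -1.0560, -1.6250)
ω + α·dt = (1.2004, -0.5845, -0.4300)
Hamilton product q⊗(0,ω) = (-0.7476521, 0.8453041, -0.0344062, 0.7108406)
updated quaternion q' = (0.4292, 0.3319, -0.8319, 0.1165)

ω' = (1.2004, -0.5845, -0.4300)
q' = (0.4292, 0.3319, -0.8319, 0.1165)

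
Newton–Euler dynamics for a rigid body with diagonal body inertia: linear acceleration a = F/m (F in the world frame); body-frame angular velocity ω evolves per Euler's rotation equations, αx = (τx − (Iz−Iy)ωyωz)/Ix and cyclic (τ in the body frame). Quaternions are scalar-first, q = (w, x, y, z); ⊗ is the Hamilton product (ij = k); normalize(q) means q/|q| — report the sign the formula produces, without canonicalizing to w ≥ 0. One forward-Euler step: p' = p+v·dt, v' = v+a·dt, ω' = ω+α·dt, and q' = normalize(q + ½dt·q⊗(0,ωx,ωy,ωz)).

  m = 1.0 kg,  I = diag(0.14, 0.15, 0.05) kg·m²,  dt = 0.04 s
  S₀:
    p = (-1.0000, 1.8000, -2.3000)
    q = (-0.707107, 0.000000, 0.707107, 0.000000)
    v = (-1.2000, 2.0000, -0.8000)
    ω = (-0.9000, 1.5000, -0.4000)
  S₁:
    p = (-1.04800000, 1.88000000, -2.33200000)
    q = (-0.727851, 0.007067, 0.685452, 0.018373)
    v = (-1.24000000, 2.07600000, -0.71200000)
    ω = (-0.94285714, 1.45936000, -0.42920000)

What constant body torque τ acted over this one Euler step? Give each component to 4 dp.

τ = (-0.0900, -0.1200, -0.0500)

rate change Δω = (-0.04285714, -0.04064000, -0.02920000)
τ = I·(Δω/dt) + ω₀×(Iω₀) = (-0.0900, -0.1200, -0.0500)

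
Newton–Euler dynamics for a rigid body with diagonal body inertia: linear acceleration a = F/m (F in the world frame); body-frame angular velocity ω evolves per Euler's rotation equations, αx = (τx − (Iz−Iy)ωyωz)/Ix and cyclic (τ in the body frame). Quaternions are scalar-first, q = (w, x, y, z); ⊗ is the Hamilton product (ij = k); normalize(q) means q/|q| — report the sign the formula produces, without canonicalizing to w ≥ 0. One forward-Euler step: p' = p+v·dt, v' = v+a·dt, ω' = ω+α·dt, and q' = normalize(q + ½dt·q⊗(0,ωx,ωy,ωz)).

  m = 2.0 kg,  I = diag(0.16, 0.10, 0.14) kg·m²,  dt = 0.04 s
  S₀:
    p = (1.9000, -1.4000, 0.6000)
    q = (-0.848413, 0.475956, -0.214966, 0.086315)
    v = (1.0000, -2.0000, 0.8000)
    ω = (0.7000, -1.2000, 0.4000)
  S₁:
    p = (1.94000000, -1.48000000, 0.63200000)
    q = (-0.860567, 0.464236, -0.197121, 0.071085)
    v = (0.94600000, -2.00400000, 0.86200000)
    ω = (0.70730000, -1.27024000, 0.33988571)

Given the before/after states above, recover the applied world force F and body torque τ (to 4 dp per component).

v₁ − v₀ = (-0.05400000, -0.00400000, 0.06200000)
applied force F = (-2.7000, -0.2000, 3.1000)
ω₁ − ω₀ = (0.00730000, -0.07024000, -0.06011429)
I·α + gyro = (0.0100, -0.1700, -0.1600)

F = (-2.7000, -0.2000, 3.1000)
τ = (0.0100, -0.1700, -0.1600)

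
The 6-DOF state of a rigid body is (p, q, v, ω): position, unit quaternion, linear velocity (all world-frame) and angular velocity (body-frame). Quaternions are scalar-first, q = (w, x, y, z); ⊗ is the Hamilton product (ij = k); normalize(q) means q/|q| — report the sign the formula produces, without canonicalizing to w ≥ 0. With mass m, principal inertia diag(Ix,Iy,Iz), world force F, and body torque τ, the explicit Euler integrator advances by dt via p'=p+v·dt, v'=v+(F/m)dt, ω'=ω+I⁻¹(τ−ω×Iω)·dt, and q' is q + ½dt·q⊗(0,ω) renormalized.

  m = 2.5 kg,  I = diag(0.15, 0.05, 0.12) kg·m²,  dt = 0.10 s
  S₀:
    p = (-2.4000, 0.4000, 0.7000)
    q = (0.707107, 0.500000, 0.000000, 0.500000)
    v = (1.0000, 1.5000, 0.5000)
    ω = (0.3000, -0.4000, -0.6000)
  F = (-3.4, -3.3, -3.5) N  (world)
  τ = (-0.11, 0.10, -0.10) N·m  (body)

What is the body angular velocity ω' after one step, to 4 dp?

(τ − ω×Iω)/I = (-0.8453, 2.1080, -0.9333)
ω + α·dt = (0.2155, -0.1892, -0.6933)

ω' = (0.2155, -0.1892, -0.6933)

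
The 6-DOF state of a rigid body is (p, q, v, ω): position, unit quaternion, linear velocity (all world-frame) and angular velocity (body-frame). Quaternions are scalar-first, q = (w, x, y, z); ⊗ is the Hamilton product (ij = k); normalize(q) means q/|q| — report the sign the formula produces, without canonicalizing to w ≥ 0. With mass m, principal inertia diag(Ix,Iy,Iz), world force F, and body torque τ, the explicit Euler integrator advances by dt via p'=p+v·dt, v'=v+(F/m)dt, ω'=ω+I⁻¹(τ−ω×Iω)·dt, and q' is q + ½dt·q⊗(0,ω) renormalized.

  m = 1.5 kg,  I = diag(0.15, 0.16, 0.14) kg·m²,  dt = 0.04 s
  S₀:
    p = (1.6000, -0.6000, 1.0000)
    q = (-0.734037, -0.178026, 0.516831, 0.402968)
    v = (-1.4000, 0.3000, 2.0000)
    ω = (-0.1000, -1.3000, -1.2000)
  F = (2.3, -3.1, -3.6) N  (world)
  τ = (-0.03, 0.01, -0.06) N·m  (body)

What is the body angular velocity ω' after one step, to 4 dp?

ω' = (-0.0997, -1.2978, -1.2175)

α = I⁻¹(τ − ω×Iω) = (0.0080, 0.0550, -0.4379)
ω' = ω + α·dt = (-0.0997, -1.2978, -1.2175)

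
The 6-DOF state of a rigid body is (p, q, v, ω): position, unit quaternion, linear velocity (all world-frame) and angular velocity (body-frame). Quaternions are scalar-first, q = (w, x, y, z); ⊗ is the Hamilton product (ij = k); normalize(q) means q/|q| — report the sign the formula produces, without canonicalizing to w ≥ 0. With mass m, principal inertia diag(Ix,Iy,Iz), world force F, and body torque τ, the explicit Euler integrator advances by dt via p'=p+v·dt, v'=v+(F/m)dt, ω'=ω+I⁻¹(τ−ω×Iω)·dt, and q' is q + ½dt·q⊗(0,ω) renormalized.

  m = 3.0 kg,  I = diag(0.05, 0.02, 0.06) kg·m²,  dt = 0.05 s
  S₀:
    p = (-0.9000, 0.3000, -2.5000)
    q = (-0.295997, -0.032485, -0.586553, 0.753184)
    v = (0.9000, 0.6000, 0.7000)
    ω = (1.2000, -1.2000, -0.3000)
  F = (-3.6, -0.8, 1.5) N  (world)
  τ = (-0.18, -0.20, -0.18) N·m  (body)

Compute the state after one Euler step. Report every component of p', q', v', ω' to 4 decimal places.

p' = (-0.8550, 0.3300, -2.4650)
q' = (-0.3067, -0.0144, -0.5548, 0.7733)
v' = (0.8400, 0.5867, 0.7250)
ω' = (1.0056, -1.7090, -0.4860)

ω×(Iω) gyroscopic = (0.0144, 0.0036, 0.0432)
angular accel α = (-3.8880, -10.1800, -3.7200)
ω' = ω + α·dt = (1.0056, -1.7090, -0.4860)
q⊗(0,ω) = (-0.4389264, 0.7245903, 1.2492717, 0.8316447)
q + ½dt·q⊗(0,ω), renormalized = (-0.3067, -0.0144, -0.5548, 0.7733)
new position p' = (-0.8550, 0.3300, -2.4650)
new velocity v' = (0.8400, 0.5867, 0.7250)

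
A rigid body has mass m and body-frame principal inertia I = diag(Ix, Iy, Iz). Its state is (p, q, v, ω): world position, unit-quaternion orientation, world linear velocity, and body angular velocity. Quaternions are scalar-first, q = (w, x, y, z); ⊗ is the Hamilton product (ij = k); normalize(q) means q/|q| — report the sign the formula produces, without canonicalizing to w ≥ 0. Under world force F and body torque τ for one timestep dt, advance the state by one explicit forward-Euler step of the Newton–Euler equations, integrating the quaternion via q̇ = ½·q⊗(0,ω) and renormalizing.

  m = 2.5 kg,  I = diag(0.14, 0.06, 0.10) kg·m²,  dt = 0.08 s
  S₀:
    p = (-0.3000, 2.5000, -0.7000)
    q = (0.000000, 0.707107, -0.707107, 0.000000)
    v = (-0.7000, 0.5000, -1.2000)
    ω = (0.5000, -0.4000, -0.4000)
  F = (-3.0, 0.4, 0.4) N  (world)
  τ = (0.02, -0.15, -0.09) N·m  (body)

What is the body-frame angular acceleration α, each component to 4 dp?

ω×(Iω) gyroscopic = (0.0064, -0.0080, 0.0160)
(τ − ω×Iω)/I = (0.0971, -2.3667, -1.0600)

α = (0.0971, -2.3667, -1.0600)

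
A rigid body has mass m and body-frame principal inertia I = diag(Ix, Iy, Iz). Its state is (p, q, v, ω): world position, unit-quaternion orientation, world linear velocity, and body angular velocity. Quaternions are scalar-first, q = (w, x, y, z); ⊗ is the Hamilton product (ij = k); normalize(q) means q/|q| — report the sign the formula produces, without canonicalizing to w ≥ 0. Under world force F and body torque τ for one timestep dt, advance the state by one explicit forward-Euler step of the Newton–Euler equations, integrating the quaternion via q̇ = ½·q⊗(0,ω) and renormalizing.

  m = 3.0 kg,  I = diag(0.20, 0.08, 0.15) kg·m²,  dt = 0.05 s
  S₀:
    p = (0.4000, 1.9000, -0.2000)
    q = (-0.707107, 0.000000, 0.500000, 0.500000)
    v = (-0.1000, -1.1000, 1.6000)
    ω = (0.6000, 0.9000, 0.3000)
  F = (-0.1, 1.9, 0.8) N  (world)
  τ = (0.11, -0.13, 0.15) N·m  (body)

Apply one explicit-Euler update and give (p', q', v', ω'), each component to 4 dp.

p' = (0.3950, 1.8450, -0.1200)
q' = (-0.7218, -0.0181, 0.4914, 0.4870)
v' = (-0.1017, -1.0683, 1.6133)
ω' = (0.6228, 0.8131, 0.3716)

p' = p + v·dt = (0.3950, 1.8450, -0.1200)
new velocity v' = (-0.1017, -1.0683, 1.6133)
(τ − ω×Iω)/I = (0.4555, -1.7375, 1.4320)
ω' = ω + α·dt = (0.6228, 0.8131, 0.3716)
2q̇ = q⊗(0,ω) = (-0.6000000, -0.7242642, -0.3363963, -0.5121321)
updated quaternion q' = (-0.7218, -0.0181, 0.4914, 0.4870)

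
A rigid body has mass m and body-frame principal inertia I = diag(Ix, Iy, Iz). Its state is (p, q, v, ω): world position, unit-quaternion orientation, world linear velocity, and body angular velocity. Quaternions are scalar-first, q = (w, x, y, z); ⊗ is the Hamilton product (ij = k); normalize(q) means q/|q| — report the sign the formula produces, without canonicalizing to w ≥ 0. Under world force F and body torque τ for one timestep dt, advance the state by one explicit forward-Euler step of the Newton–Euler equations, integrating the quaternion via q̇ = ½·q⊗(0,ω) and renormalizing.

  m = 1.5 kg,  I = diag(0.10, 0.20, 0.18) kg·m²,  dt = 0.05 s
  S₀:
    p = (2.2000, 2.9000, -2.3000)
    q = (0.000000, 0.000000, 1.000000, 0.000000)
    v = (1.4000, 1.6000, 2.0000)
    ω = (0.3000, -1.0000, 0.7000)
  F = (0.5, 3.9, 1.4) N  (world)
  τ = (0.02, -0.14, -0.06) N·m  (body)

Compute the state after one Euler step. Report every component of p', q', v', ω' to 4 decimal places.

p' = (2.2700, 2.9800, -2.2000)
q' = (0.0250, 0.0175, 0.9995, -0.0075)
v' = (1.4167, 1.7300, 2.0467)
ω' = (0.3030, -1.0308, 0.6917)

a = (0.3333, 2.6000, 0.9333)
p' = p + v·dt = (2.2700, 2.9800, -2.2000)
v' = v + a·dt = (1.4167, 1.7300, 2.0467)
ω×(Iω) gyroscopic = (0.0140, -0.0168, -0.0300)
(τ − ω×Iω)/I = (0.0600, -0.6160, -0.1667)
ω + α·dt = (0.3030, -1.0308, 0.6917)
q⊗(0,ω) = (1.0000000, 0.7000000, 0.0000000, -0.3000000)
q' = normalize(q + ½dt·q⊗(0,ω)) = (0.0250, 0.0175, 0.9995, -0.0075)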